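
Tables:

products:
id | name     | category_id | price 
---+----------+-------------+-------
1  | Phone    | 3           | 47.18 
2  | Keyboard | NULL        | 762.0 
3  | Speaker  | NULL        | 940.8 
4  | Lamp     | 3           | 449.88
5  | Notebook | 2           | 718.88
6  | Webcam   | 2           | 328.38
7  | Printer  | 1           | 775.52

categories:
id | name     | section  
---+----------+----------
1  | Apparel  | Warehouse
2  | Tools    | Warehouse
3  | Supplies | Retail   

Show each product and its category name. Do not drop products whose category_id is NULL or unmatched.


LEFT JOIN keeps every row from products (the left table); where category_id has no match in categories, the category columns become NULL. Walk through each product:
  - product 1 (Phone): category_id=3 -> matches Supplies
  - product 2 (Keyboard): category_id=NULL, no match -> kept with NULL
  - product 3 (Speaker): category_id=NULL, no match -> kept with NULL
  - product 4 (Lamp): category_id=3 -> matches Supplies
  - product 5 (Notebook): category_id=2 -> matches Tools
  - product 6 (Webcam): category_id=2 -> matches Tools
  - product 7 (Printer): category_id=1 -> matches Apparel
All 7 rows appear; 2 have NULL category.

SQL:
SELECT a.name, b.name AS category
FROM products a
LEFT JOIN categories b ON a.category_id = b.id

Result:
name     | category
---------+---------
Phone    | Supplies
Keyboard | NULL    
Speaker  | NULL    
Lamp     | Supplies
Notebook | Tools   
Webcam   | Tools   
Printer  | Apparel 


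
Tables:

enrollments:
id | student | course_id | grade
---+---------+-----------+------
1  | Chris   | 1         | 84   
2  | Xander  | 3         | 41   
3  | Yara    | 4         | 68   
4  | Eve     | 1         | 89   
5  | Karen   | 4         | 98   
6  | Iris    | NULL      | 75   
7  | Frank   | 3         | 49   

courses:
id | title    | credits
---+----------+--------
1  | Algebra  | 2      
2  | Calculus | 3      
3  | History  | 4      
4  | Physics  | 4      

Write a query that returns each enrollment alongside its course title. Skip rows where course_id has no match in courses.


INNER JOIN keeps only enrollments rows whose course_id matches an id in courses. Walk through each enrollment:
  - enrollment 1 (Chris): course_id=1 -> matches Algebra
  - enrollment 2 (Xander): course_id=3 -> matches History
  - enrollment 3 (Yara): course_id=4 -> matches Physics
  - enrollment 4 (Eve): course_id=1 -> matches Algebra
  - enrollment 5 (Karen): course_id=4 -> matches Physics
  - enrollment 6 (Iris): course_id=NULL, no match -> dropped
  - enrollment 7 (Frank): course_id=3 -> matches History
So 1 of 7 rows is dropped.

SQL:
SELECT a.student, b.title AS course
FROM enrollments a
INNER JOIN courses b ON a.course_id = b.id

Result:
student | course 
--------+--------
Chris   | Algebra
Xander  | History
Yara    | Physics
Eve     | Algebra
Karen   | Physics
Frank   | History


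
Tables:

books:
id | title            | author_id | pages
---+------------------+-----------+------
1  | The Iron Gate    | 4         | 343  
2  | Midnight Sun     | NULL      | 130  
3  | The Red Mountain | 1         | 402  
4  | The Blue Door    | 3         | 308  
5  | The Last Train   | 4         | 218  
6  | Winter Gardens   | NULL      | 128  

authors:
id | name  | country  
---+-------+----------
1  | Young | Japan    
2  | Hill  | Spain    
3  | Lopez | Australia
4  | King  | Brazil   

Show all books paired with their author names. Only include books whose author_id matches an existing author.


INNER JOIN keeps only books rows whose author_id matches an id in authors. Walk through each book:
  - book 1 (The Iron Gate): author_id=4 -> matches King
  - book 2 (Midnight Sun): author_id=NULL, no match -> dropped
  - book 3 (The Red Mountain): author_id=1 -> matches Young
  - book 4 (The Blue Door): author_id=3 -> matches Lopez
  - book 5 (The Last Train): author_id=4 -> matches King
  - book 6 (Winter Gardens): author_id=NULL, no match -> dropped
So 2 of 6 rows are dropped.

SQL:
SELECT a.title, b.name AS author
FROM books a
INNER JOIN authors b ON a.author_id = b.id

Result:
title            | author
-----------------+-------
The Iron Gate    | King  
The Red Mountain | Young 
The Blue Door    | Lopez 
The Last Train   | King  


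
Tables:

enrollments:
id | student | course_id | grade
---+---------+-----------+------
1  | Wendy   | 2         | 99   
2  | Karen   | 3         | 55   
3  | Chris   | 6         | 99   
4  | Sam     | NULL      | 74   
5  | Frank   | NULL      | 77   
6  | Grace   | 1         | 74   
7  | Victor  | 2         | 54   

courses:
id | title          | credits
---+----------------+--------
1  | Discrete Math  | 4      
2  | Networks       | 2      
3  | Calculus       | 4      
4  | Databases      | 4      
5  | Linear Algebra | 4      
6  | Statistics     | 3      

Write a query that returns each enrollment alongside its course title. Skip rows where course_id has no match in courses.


INNER JOIN keeps only enrollments rows whose course_id matches an id in courses. Walk through each enrollment:
  - enrollment 1 (Wendy): course_id=2 -> matches Networks
  - enrollment 2 (Karen): course_id=3 -> matches Calculus
  - enrollment 3 (Chris): course_id=6 -> matches Statistics
  - enrollment 4 (Sam): course_id=NULL, no match -> dropped
  - enrollment 5 (Frank): course_id=NULL, no match -> dropped
  - enrollment 6 (Grace): course_id=1 -> matches Discrete Math
  - enrollment 7 (Victor): course_id=2 -> matches Networks
So 2 of 7 rows are dropped.

SQL:
SELECT a.student, b.title AS course
FROM enrollments a
INNER JOIN courses b ON a.course_id = b.id

Result:
student | course       
--------+--------------
Wendy   | Networks     
Karen   | Calculus     
Chris   | Statistics   
Grace   | Discrete Math
Victor  | Networks     


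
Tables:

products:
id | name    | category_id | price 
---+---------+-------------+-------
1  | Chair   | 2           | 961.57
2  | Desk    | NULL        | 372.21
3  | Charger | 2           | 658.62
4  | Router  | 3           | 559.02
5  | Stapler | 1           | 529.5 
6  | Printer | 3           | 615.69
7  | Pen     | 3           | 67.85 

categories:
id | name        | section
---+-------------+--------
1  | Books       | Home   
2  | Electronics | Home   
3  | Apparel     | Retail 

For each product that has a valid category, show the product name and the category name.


INNER JOIN keeps only products rows whose category_id matches an id in categories. Walk through each product:
  - product 1 (Chair): category_id=2 -> matches Electronics
  - product 2 (Desk): category_id=NULL, no match -> dropped
  - product 3 (Charger): category_id=2 -> matches Electronics
  - product 4 (Router): category_id=3 -> matches Apparel
  - product 5 (Stapler): category_id=1 -> matches Books
  - product 6 (Printer): category_id=3 -> matches Apparel
  - product 7 (Pen): category_id=3 -> matches Apparel
So 1 of 7 rows is dropped.

SQL:
SELECT a.name, b.name AS category
FROM products a
INNER JOIN categories b ON a.category_id = b.id

Result:
name    | category   
--------+------------
Chair   | Electronics
Charger | Electronics
Router  | Apparel    
Stapler | Books      
Printer | Apparel    
Pen     | Apparel    


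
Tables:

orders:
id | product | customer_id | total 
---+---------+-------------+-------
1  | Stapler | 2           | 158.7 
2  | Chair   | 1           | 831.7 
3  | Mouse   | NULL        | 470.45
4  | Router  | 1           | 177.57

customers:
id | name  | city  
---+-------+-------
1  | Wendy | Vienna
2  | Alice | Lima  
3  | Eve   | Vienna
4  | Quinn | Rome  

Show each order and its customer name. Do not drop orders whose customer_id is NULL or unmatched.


LEFT JOIN keeps every row from orders (the left table); where customer_id has no match in customers, the customer columns become NULL. Walk through each order:
  - order 1 (Stapler): customer_id=2 -> matches Alice
  - order 2 (Chair): customer_id=1 -> matches Wendy
  - order 3 (Mouse): customer_id=NULL, no match -> kept with NULL
  - order 4 (Router): customer_id=1 -> matches Wendy
All 4 rows appear; 1 has NULL customer.

SQL:
SELECT a.product, b.name AS customer
FROM orders a
LEFT JOIN customers b ON a.customer_id = b.id

Result:
product | customer
--------+---------
Stapler | Alice   
Chair   | Wendy   
Mouse   | NULL    
Router  | Wendy   


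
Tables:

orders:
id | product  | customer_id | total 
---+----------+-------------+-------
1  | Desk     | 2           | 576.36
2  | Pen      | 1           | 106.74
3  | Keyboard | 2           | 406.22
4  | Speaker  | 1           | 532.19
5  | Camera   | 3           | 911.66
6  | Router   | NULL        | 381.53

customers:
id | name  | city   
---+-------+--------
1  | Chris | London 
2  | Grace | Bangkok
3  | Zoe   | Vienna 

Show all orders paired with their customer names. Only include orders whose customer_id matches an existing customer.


INNER JOIN keeps only orders rows whose customer_id matches an id in customers. Walk through each order:
  - order 1 (Desk): customer_id=2 -> matches Grace
  - order 2 (Pen): customer_id=1 -> matches Chris
  - order 3 (Keyboard): customer_id=2 -> matches Grace
  - order 4 (Speaker): customer_id=1 -> matches Chris
  - order 5 (Camera): customer_id=3 -> matches Zoe
  - order 6 (Router): customer_id=NULL, no match -> dropped
So 1 of 6 rows is dropped.

SQL:
SELECT a.product, b.name AS customer
FROM orders a
INNER JOIN customers b ON a.customer_id = b.id

Result:
product  | customer
---------+---------
Desk     | Grace   
Pen      | Chris   
Keyboard | Grace   
Speaker  | Chris   
Camera   | Zoe     


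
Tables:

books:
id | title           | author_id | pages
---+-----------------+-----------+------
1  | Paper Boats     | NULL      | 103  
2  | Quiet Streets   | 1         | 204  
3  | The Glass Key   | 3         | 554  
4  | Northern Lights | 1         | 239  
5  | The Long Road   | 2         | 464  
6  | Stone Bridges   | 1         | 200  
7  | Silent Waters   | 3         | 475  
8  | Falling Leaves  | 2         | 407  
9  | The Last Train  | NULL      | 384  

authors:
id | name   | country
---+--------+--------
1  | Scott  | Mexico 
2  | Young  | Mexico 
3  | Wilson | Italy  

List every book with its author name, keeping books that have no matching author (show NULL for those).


LEFT JOIN keeps every row from books (the left table); where author_id has no match in authors, the author columns become NULL. Walk through each book:
  - book 1 (Paper Boats): author_id=NULL, no match -> kept with NULL
  - book 2 (Quiet Streets): author_id=1 -> matches Scott
  - book 3 (The Glass Key): author_id=3 -> matches Wilson
  - book 4 (Northern Lights): author_id=1 -> matches Scott
  - book 5 (The Long Road): author_id=2 -> matches Young
  - book 6 (Stone Bridges): author_id=1 -> matches Scott
  - book 7 (Silent Waters): author_id=3 -> matches Wilson
  - book 8 (Falling Leaves): author_id=2 -> matches Young
  - book 9 (The Last Train): author_id=NULL, no match -> kept with NULL
All 9 rows appear; 2 have NULL author.

SQL:
SELECT a.title, b.name AS author
FROM books a
LEFT JOIN authors b ON a.author_id = b.id

Result:
title           | author
----------------+-------
Paper Boats     | NULL  
Quiet Streets   | Scott 
The Glass Key   | Wilson
Northern Lights | Scott 
The Long Road   | Young 
Stone Bridges   | Scott 
Silent Waters   | Wilson
Falling Leaves  | Young 
The Last Train  | NULL  


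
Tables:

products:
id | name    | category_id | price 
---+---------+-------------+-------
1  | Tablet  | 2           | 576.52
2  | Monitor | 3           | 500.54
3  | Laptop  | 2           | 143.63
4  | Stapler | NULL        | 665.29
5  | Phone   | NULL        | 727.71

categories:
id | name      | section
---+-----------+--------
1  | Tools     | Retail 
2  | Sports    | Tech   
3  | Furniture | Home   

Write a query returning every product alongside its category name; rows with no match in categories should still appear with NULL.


LEFT JOIN keeps every row from products (the left table); where category_id has no match in categories, the category columns become NULL. Walk through each product:
  - product 1 (Tablet): category_id=2 -> matches Sports
  - product 2 (Monitor): category_id=3 -> matches Furniture
  - product 3 (Laptop): category_id=2 -> matches Sports
  - product 4 (Stapler): category_id=NULL, no match -> kept with NULL
  - product 5 (Phone): category_id=NULL, no match -> kept with NULL
All 5 rows appear; 2 have NULL category.

SQL:
SELECT a.name, b.name AS category
FROM products a
LEFT JOIN categories b ON a.category_id = b.id

Result:
name    | category 
--------+----------
Tablet  | Sports   
Monitor | Furniture
Laptop  | Sports   
Stapler | NULL     
Phone   | NULL     


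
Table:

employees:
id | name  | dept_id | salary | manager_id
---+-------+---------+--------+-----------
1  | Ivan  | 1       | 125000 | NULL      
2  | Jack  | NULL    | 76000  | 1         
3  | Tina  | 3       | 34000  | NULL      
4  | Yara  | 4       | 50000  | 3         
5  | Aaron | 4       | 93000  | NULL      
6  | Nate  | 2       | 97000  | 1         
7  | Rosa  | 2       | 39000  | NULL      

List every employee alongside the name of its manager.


This is a self-join: employees is joined to a second copy of itself, matching each row's manager_id to another row's id. Use LEFT JOIN so rows with manager_id=NULL are kept.
  - employee 1 (Ivan): manager_id=NULL -> NULL
  - employee 2 (Jack): manager_id=1 -> Ivan
  - employee 3 (Tina): manager_id=NULL -> NULL
  - employee 4 (Yara): manager_id=3 -> Tina
  - employee 5 (Aaron): manager_id=NULL -> NULL
  - employee 6 (Nate): manager_id=1 -> Ivan
  - employee 7 (Rosa): manager_id=NULL -> NULL

SQL:
SELECT a.name AS item, b.name AS manager
FROM employees a
LEFT JOIN employees b ON a.manager_id = b.id

Result:
item  | manager
------+--------
Ivan  | NULL   
Jack  | Ivan   
Tina  | NULL   
Yara  | Tina   
Aaron | NULL   
Nate  | Ivan   
Rosa  | NULL   


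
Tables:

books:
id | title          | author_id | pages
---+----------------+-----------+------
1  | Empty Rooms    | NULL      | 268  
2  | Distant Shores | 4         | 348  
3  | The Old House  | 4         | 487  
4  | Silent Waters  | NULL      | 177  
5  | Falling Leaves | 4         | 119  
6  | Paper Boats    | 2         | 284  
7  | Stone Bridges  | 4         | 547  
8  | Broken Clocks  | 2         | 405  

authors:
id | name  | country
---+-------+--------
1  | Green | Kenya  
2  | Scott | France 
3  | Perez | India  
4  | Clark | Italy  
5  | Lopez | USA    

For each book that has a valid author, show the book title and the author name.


INNER JOIN keeps only books rows whose author_id matches an id in authors. Walk through each book:
  - book 1 (Empty Rooms): author_id=NULL, no match -> dropped
  - book 2 (Distant Shores): author_id=4 -> matches Clark
  - book 3 (The Old House): author_id=4 -> matches Clark
  - book 4 (Silent Waters): author_id=NULL, no match -> dropped
  - book 5 (Falling Leaves): author_id=4 -> matches Clark
  - book 6 (Paper Boats): author_id=2 -> matches Scott
  - book 7 (Stone Bridges): author_id=4 -> matches Clark
  - book 8 (Broken Clocks): author_id=2 -> matches Scott
So 2 of 8 rows are dropped.

SQL:
SELECT a.title, b.name AS author
FROM books a
INNER JOIN authors b ON a.author_id = b.id

Result:
title          | author
---------------+-------
Distant Shores | Clark 
The Old House  | Clark 
Falling Leaves | Clark 
Paper Boats    | Scott 
Stone Bridges  | Clark 
Broken Clocks  | Scott 


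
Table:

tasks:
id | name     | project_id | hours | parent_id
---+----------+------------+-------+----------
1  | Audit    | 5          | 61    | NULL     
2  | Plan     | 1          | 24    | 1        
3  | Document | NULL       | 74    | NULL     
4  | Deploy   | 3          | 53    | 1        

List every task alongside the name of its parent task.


This is a self-join: tasks is joined to a second copy of itself, matching each row's parent_id to another row's id. Use LEFT JOIN so rows with parent_id=NULL are kept.
  - task 1 (Audit): parent_id=NULL -> NULL
  - task 2 (Plan): parent_id=1 -> Audit
  - task 3 (Document): parent_id=NULL -> NULL
  - task 4 (Deploy): parent_id=1 -> Audit

SQL:
SELECT a.name AS item, b.name AS parent
FROM tasks a
LEFT JOIN tasks b ON a.parent_id = b.id

Result:
item     | parent
---------+-------
Audit    | NULL  
Plan     | Audit 
Document | NULL  
Deploy   | Audit 


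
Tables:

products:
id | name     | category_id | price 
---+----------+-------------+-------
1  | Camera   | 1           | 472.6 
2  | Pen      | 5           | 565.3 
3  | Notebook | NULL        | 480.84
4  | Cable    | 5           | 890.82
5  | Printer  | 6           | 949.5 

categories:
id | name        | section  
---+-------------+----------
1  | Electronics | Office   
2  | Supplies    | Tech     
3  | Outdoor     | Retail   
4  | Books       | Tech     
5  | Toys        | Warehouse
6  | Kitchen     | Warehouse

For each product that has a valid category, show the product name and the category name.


INNER JOIN keeps only products rows whose category_id matches an id in categories. Walk through each product:
  - product 1 (Camera): category_id=1 -> matches Electronics
  - product 2 (Pen): category_id=5 -> matches Toys
  - product 3 (Notebook): category_id=NULL, no match -> dropped
  - product 4 (Cable): category_id=5 -> matches Toys
  - product 5 (Printer): category_id=6 -> matches Kitchen
So 1 of 5 rows is dropped.

SQL:
SELECT a.name, b.name AS category
FROM products a
INNER JOIN categories b ON a.category_id = b.id

Result:
name    | category   
--------+------------
Camera  | Electronics
Pen     | Toys       
Cable   | Toys       
Printer | Kitchen    


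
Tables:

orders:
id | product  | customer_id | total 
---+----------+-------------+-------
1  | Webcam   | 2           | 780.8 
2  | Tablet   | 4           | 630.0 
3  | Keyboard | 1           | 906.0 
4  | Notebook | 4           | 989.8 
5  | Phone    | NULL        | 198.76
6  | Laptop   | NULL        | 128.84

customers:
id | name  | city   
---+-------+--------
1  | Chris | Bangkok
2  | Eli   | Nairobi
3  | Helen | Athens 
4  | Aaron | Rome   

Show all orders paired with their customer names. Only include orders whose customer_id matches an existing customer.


INNER JOIN keeps only orders rows whose customer_id matches an id in customers. Walk through each order:
  - order 1 (Webcam): customer_id=2 -> matches Eli
  - order 2 (Tablet): customer_id=4 -> matches Aaron
  - order 3 (Keyboard): customer_id=1 -> matches Chris
  - order 4 (Notebook): customer_id=4 -> matches Aaron
  - order 5 (Phone): customer_id=NULL, no match -> dropped
  - order 6 (Laptop): customer_id=NULL, no match -> dropped
So 2 of 6 rows are dropped.

SQL:
SELECT a.product, b.name AS customer
FROM orders a
INNER JOIN customers b ON a.customer_id = b.id

Result:
product  | customer
---------+---------
Webcam   | Eli     
Tablet   | Aaron   
Keyboard | Chris   
Notebook | Aaron   


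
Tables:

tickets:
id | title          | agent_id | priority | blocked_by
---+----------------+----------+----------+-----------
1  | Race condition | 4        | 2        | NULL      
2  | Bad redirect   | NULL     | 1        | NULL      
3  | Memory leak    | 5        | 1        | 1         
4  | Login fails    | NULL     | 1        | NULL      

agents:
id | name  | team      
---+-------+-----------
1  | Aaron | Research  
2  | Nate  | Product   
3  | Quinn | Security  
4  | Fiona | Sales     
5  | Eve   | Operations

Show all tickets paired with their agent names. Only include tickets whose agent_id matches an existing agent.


INNER JOIN keeps only tickets rows whose agent_id matches an id in agents. Walk through each ticket:
  - ticket 1 (Race condition): agent_id=4 -> matches Fiona
  - ticket 2 (Bad redirect): agent_id=NULL, no match -> dropped
  - ticket 3 (Memory leak): agent_id=5 -> matches Eve
  - ticket 4 (Login fails): agent_id=NULL, no match -> dropped
So 2 of 4 rows are dropped.

SQL:
SELECT a.title, b.name AS agent
FROM tickets a
INNER JOIN agents b ON a.agent_id = b.id

Result:
title          | agent
---------------+------
Race condition | Fiona
Memory leak    | Eve  


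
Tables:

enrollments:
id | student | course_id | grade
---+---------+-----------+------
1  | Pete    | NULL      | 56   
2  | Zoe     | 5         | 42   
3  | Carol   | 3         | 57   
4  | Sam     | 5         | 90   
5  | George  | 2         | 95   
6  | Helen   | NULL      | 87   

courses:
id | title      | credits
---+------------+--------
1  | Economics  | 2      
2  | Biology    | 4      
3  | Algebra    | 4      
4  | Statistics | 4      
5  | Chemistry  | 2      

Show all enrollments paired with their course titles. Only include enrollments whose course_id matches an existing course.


INNER JOIN keeps only enrollments rows whose course_id matches an id in courses. Walk through each enrollment:
  - enrollment 1 (Pete): course_id=NULL, no match -> dropped
  - enrollment 2 (Zoe): course_id=5 -> matches Chemistry
  - enrollment 3 (Carol): course_id=3 -> matches Algebra
  - enrollment 4 (Sam): course_id=5 -> matches Chemistry
  - enrollment 5 (George): course_id=2 -> matches Biology
  - enrollment 6 (Helen): course_id=NULL, no match -> dropped
So 2 of 6 rows are dropped.

SQL:
SELECT a.student, b.title AS course
FROM enrollments a
INNER JOIN courses b ON a.course_id = b.id

Result:
student | course   
--------+----------
Zoe     | Chemistry
Carol   | Algebra  
Sam     | Chemistry
George  | Biology  


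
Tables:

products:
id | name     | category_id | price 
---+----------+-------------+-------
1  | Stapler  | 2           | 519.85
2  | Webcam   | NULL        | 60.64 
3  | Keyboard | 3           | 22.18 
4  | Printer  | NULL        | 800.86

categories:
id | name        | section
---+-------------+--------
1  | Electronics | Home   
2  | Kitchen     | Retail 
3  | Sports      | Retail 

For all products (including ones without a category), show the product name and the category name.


LEFT JOIN keeps every row from products (the left table); where category_id has no match in categories, the category columns become NULL. Walk through each product:
  - product 1 (Stapler): category_id=2 -> matches Kitchen
  - product 2 (Webcam): category_id=NULL, no match -> kept with NULL
  - product 3 (Keyboard): category_id=3 -> matches Sports
  - product 4 (Printer): category_id=NULL, no match -> kept with NULL
All 4 rows appear; 2 have NULL category.

SQL:
SELECT a.name, b.name AS category
FROM products a
LEFT JOIN categories b ON a.category_id = b.id

Result:
name     | category
---------+---------
Stapler  | Kitchen 
Webcam   | NULL    
Keyboard | Sports  
Printer  | NULL    


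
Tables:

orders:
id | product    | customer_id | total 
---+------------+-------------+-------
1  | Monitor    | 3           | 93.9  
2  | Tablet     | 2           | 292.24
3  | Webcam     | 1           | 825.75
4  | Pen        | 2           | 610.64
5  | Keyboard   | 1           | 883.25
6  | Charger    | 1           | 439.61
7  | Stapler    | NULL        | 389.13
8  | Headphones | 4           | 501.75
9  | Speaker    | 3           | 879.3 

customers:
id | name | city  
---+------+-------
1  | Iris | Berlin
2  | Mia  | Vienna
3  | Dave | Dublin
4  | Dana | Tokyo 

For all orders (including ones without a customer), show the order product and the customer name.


LEFT JOIN keeps every row from orders (the left table); where customer_id has no match in customers, the customer columns become NULL. Walk through each order:
  - order 1 (Monitor): customer_id=3 -> matches Dave
  - order 2 (Tablet): customer_id=2 -> matches Mia
  - order 3 (Webcam): customer_id=1 -> matches Iris
  - order 4 (Pen): customer_id=2 -> matches Mia
  - order 5 (Keyboard): customer_id=1 -> matches Iris
  - order 6 (Charger): customer_id=1 -> matches Iris
  - order 7 (Stapler): customer_id=NULL, no match -> kept with NULL
  - order 8 (Headphones): customer_id=4 -> matches Dana
  - order 9 (Speaker): customer_id=3 -> matches Dave
All 9 rows appear; 1 has NULL customer.

SQL:
SELECT a.product, b.name AS customer
FROM orders a
LEFT JOIN customers b ON a.customer_id = b.id

Result:
product    | customer
-----------+---------
Monitor    | Dave    
Tablet     | Mia     
Webcam     | Iris    
Pen        | Mia     
Keyboard   | Iris    
Charger    | Iris    
Stapler    | NULL    
Headphones | Dana    
Speaker    | Dave    


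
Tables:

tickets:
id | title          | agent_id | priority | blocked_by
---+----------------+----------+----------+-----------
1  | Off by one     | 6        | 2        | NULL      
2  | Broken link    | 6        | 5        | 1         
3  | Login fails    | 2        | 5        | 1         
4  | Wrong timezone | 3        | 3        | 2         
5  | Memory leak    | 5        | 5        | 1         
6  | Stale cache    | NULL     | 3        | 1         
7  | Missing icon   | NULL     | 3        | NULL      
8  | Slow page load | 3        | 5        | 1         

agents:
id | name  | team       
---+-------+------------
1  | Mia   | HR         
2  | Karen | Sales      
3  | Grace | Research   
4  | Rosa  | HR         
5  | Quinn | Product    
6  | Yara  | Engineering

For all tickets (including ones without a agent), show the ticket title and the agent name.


LEFT JOIN keeps every row from tickets (the left table); where agent_id has no match in agents, the agent columns become NULL. Walk through each ticket:
  - ticket 1 (Off by one): agent_id=6 -> matches Yara
  - ticket 2 (Broken link): agent_id=6 -> matches Yara
  - ticket 3 (Login fails): agent_id=2 -> matches Karen
  - ticket 4 (Wrong timezone): agent_id=3 -> matches Grace
  - ticket 5 (Memory leak): agent_id=5 -> matches Quinn
  - ticket 6 (Stale cache): agent_id=NULL, no match -> kept with NULL
  - ticket 7 (Missing icon): agent_id=NULL, no match -> kept with NULL
  - ticket 8 (Slow page load): agent_id=3 -> matches Grace
All 8 rows appear; 2 have NULL agent.

SQL:
SELECT a.title, b.name AS agent
FROM tickets a
LEFT JOIN agents b ON a.agent_id = b.id

Result:
title          | agent
---------------+------
Off by one     | Yara 
Broken link    | Yara 
Login fails    | Karen
Wrong timezone | Grace
Memory leak    | Quinn
Stale cache    | NULL 
Missing icon   | NULL 
Slow page load | Grace


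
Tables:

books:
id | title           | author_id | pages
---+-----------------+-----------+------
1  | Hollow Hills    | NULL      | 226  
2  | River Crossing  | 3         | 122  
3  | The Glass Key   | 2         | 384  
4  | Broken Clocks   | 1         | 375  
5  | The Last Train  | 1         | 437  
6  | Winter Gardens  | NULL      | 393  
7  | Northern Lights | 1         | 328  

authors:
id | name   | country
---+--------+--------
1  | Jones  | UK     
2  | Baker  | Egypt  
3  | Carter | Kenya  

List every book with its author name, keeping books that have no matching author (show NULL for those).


LEFT JOIN keeps every row from books (the left table); where author_id has no match in authors, the author columns become NULL. Walk through each book:
  - book 1 (Hollow Hills): author_id=NULL, no match -> kept with NULL
  - book 2 (River Crossing): author_id=3 -> matches Carter
  - book 3 (The Glass Key): author_id=2 -> matches Baker
  - book 4 (Broken Clocks): author_id=1 -> matches Jones
  - book 5 (The Last Train): author_id=1 -> matches Jones
  - book 6 (Winter Gardens): author_id=NULL, no match -> kept with NULL
  - book 7 (Northern Lights): author_id=1 -> matches Jones
All 7 rows appear; 2 have NULL author.

SQL:
SELECT a.title, b.name AS author
FROM books a
LEFT JOIN authors b ON a.author_id = b.id

Result:
title           | author
----------------+-------
Hollow Hills    | NULL  
River Crossing  | Carter
The Glass Key   | Baker 
Broken Clocks   | Jones 
The Last Train  | Jones 
Winter Gardens  | NULL  
Northern Lights | Jones 


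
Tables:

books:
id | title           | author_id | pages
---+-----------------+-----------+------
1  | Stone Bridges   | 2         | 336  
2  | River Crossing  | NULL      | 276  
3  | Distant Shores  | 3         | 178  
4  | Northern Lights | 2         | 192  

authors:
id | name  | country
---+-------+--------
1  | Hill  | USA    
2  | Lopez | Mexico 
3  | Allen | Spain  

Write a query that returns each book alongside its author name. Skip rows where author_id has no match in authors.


INNER JOIN keeps only books rows whose author_id matches an id in authors. Walk through each book:
  - book 1 (Stone Bridges): author_id=2 -> matches Lopez
  - book 2 (River Crossing): author_id=NULL, no match -> dropped
  - book 3 (Distant Shores): author_id=3 -> matches Allen
  - book 4 (Northern Lights): author_id=2 -> matches Lopez
So 1 of 4 rows is dropped.

SQL:
SELECT a.title, b.name AS author
FROM books a
INNER JOIN authors b ON a.author_id = b.id

Result:
title           | author
----------------+-------
Stone Bridges   | Lopez 
Distant Shores  | Allen 
Northern Lights | Lopez 


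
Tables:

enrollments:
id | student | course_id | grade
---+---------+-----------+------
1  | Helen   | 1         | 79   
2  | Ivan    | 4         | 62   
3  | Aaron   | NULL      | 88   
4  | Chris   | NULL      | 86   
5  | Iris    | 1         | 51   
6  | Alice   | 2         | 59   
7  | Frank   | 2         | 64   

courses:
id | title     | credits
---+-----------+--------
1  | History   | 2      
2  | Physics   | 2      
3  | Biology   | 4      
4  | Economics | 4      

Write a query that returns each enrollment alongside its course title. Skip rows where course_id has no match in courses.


INNER JOIN keeps only enrollments rows whose course_id matches an id in courses. Walk through each enrollment:
  - enrollment 1 (Helen): course_id=1 -> matches History
  - enrollment 2 (Ivan): course_id=4 -> matches Economics
  - enrollment 3 (Aaron): course_id=NULL, no match -> dropped
  - enrollment 4 (Chris): course_id=NULL, no match -> dropped
  - enrollment 5 (Iris): course_id=1 -> matches History
  - enrollment 6 (Alice): course_id=2 -> matches Physics
  - enrollment 7 (Frank): course_id=2 -> matches Physics
So 2 of 7 rows are dropped.

SQL:
SELECT a.student, b.title AS course
FROM enrollments a
INNER JOIN courses b ON a.course_id = b.id

Result:
student | course   
--------+----------
Helen   | History  
Ivan    | Economics
Iris    | History  
Alice   | Physics  
Frank   | Physics  


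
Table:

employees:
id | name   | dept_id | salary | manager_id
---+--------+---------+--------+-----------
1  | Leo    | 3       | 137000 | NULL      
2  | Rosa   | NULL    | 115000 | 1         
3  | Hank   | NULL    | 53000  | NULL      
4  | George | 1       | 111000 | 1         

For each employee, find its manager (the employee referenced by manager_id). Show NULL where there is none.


This is a self-join: employees is joined to a second copy of itself, matching each row's manager_id to another row's id. Use LEFT JOIN so rows with manager_id=NULL are kept.
  - employee 1 (Leo): manager_id=NULL -> NULL
  - employee 2 (Rosa): manager_id=1 -> Leo
  - employee 3 (Hank): manager_id=NULL -> NULL
  - employee 4 (George): manager_id=1 -> Leo

SQL:
SELECT a.name AS item, b.name AS manager
FROM employees a
LEFT JOIN employees b ON a.manager_id = b.id

Result:
item   | manager
-------+--------
Leo    | NULL   
Rosa   | Leo    
Hank   | NULL   
George | Leo    


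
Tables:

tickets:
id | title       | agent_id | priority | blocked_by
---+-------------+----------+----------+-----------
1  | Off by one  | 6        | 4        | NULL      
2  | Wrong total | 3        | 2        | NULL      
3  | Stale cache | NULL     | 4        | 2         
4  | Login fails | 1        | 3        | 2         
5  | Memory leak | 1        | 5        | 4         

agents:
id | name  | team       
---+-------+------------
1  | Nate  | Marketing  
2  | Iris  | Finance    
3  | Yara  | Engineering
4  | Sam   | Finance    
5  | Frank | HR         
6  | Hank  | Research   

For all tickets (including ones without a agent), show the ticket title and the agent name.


LEFT JOIN keeps every row from tickets (the left table); where agent_id has no match in agents, the agent columns become NULL. Walk through each ticket:
  - ticket 1 (Off by one): agent_id=6 -> matches Hank
  - ticket 2 (Wrong total): agent_id=3 -> matches Yara
  - ticket 3 (Stale cache): agent_id=NULL, no match -> kept with NULL
  - ticket 4 (Login fails): agent_id=1 -> matches Nate
  - ticket 5 (Memory leak): agent_id=1 -> matches Nate
All 5 rows appear; 1 has NULL agent.

SQL:
SELECT a.title, b.name AS agent
FROM tickets a
LEFT JOIN agents b ON a.agent_id = b.id

Result:
title       | agent
------------+------
Off by one  | Hank 
Wrong total | Yara 
Stale cache | NULL 
Login fails | Nate 
Memory leak | Nate 


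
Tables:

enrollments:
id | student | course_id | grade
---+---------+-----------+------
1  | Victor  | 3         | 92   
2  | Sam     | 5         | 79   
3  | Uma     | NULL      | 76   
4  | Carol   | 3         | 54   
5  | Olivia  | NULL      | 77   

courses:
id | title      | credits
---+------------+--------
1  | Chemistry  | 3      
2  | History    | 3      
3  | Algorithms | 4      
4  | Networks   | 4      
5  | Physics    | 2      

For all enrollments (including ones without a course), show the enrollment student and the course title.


LEFT JOIN keeps every row from enrollments (the left table); where course_id has no match in courses, the course columns become NULL. Walk through each enrollment:
  - enrollment 1 (Victor): course_id=3 -> matches Algorithms
  - enrollment 2 (Sam): course_id=5 -> matches Physics
  - enrollment 3 (Uma): course_id=NULL, no match -> kept with NULL
  - enrollment 4 (Carol): course_id=3 -> matches Algorithms
  - enrollment 5 (Olivia): course_id=NULL, no match -> kept with NULL
All 5 rows appear; 2 have NULL course.

SQL:
SELECT a.student, b.title AS course
FROM enrollments a
LEFT JOIN courses b ON a.course_id = b.id

Result:
student | course    
--------+-----------
Victor  | Algorithms
Sam     | Physics   
Uma     | NULL      
Carol   | Algorithms
Olivia  | NULL      


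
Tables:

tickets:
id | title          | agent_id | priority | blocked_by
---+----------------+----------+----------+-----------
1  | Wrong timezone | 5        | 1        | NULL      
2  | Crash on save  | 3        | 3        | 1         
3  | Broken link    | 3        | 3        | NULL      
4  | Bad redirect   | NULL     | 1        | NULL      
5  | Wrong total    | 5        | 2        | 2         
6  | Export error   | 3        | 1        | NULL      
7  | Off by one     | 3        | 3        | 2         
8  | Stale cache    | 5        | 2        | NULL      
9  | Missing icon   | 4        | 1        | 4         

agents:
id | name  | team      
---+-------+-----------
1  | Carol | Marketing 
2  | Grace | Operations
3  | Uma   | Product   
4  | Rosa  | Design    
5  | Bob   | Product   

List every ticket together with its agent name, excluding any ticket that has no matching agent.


INNER JOIN keeps only tickets rows whose agent_id matches an id in agents. Walk through each ticket:
  - ticket 1 (Wrong timezone): agent_id=5 -> matches Bob
  - ticket 2 (Crash on save): agent_id=3 -> matches Uma
  - ticket 3 (Broken link): agent_id=3 -> matches Uma
  - ticket 4 (Bad redirect): agent_id=NULL, no match -> dropped
  - ticket 5 (Wrong total): agent_id=5 -> matches Bob
  - ticket 6 (Export error): agent_id=3 -> matches Uma
  - ticket 7 (Off by one): agent_id=3 -> matches Uma
  - ticket 8 (Stale cache): agent_id=5 -> matches Bob
  - ticket 9 (Missing icon): agent_id=4 -> matches Rosa
So 1 of 9 rows is dropped.

SQL:
SELECT a.title, b.name AS agent
FROM tickets a
INNER JOIN agents b ON a.agent_id = b.id

Result:
title          | agent
---------------+------
Wrong timezone | Bob  
Crash on save  | Uma  
Broken link    | Uma  
Wrong total    | Bob  
Export error   | Uma  
Off by one     | Uma  
Stale cache    | Bob  
Missing icon   | Rosa 


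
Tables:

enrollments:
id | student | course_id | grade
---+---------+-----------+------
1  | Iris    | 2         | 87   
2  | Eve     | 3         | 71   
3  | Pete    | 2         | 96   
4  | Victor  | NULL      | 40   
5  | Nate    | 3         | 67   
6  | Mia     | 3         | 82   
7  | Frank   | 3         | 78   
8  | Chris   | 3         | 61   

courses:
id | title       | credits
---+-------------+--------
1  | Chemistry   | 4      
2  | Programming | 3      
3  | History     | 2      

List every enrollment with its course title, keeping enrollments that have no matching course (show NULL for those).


LEFT JOIN keeps every row from enrollments (the left table); where course_id has no match in courses, the course columns become NULL. Walk through each enrollment:
  - enrollment 1 (Iris): course_id=2 -> matches Programming
  - enrollment 2 (Eve): course_id=3 -> matches History
  - enrollment 3 (Pete): course_id=2 -> matches Programming
  - enrollment 4 (Victor): course_id=NULL, no match -> kept with NULL
  - enrollment 5 (Nate): course_id=3 -> matches History
  - enrollment 6 (Mia): course_id=3 -> matches History
  - enrollment 7 (Frank): course_id=3 -> matches History
  - enrollment 8 (Chris): course_id=3 -> matches History
All 8 rows appear; 1 has NULL course.

SQL:
SELECT a.student, b.title AS course
FROM enrollments a
LEFT JOIN courses b ON a.course_id = b.id

Result:
student | course     
--------+------------
Iris    | Programming
Eve     | History    
Pete    | Programming
Victor  | NULL       
Nate    | History    
Mia     | History    
Frank   | History    
Chris   | History    


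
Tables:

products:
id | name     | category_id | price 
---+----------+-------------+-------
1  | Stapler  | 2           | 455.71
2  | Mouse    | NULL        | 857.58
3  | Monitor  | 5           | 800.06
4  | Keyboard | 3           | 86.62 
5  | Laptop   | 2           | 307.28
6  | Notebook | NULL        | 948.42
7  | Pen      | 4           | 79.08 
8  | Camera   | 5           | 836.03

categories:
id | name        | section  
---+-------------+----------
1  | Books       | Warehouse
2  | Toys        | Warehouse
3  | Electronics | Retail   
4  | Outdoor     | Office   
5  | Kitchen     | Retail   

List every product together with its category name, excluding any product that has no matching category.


INNER JOIN keeps only products rows whose category_id matches an id in categories. Walk through each product:
  - product 1 (Stapler): category_id=2 -> matches Toys
  - product 2 (Mouse): category_id=NULL, no match -> dropped
  - product 3 (Monitor): category_id=5 -> matches Kitchen
  - product 4 (Keyboard): category_id=3 -> matches Electronics
  - product 5 (Laptop): category_id=2 -> matches Toys
  - product 6 (Notebook): category_id=NULL, no match -> dropped
  - product 7 (Pen): category_id=4 -> matches Outdoor
  - product 8 (Camera): category_id=5 -> matches Kitchen
So 2 of 8 rows are dropped.

SQL:
SELECT a.name, b.name AS category
FROM products a
INNER JOIN categories b ON a.category_id = b.id

Result:
name     | category   
---------+------------
Stapler  | Toys       
Monitor  | Kitchen    
Keyboard | Electronics
Laptop   | Toys       
Pen      | Outdoor    
Camera   | Kitchen    


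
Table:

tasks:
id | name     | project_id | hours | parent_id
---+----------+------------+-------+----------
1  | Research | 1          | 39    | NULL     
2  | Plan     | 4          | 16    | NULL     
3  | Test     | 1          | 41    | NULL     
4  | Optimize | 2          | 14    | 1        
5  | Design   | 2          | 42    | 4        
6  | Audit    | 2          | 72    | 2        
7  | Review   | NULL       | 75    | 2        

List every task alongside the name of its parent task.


This is a self-join: tasks is joined to a second copy of itself, matching each row's parent_id to another row's id. Use LEFT JOIN so rows with parent_id=NULL are kept.
  - task 1 (Research): parent_id=NULL -> NULL
  - task 2 (Plan): parent_id=NULL -> NULL
  - task 3 (Test): parent_id=NULL -> NULL
  - task 4 (Optimize): parent_id=1 -> Research
  - task 5 (Design): parent_id=4 -> Optimize
  - task 6 (Audit): parent_id=2 -> Plan
  - task 7 (Review): parent_id=2 -> Plan

SQL:
SELECT a.name AS item, b.name AS parent
FROM tasks a
LEFT JOIN tasks b ON a.parent_id = b.id

Result:
item     | parent  
---------+---------
Research | NULL    
Plan     | NULL    
Test     | NULL    
Optimize | Research
Design   | Optimize
Audit    | Plan    
Review   | Plan    


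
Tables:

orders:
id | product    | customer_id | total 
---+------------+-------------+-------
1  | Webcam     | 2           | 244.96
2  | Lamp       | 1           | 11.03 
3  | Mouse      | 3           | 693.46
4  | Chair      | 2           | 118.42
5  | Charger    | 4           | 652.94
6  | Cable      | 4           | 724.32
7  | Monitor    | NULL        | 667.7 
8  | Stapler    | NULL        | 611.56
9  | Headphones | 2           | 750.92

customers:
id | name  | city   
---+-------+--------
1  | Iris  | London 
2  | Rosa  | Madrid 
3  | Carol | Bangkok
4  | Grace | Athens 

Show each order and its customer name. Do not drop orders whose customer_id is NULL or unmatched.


LEFT JOIN keeps every row from orders (the left table); where customer_id has no match in customers, the customer columns become NULL. Walk through each order:
  - order 1 (Webcam): customer_id=2 -> matches Rosa
  - order 2 (Lamp): customer_id=1 -> matches Iris
  - order 3 (Mouse): customer_id=3 -> matches Carol
  - order 4 (Chair): customer_id=2 -> matches Rosa
  - order 5 (Charger): customer_id=4 -> matches Grace
  - order 6 (Cable): customer_id=4 -> matches Grace
  - order 7 (Monitor): customer_id=NULL, no match -> kept with NULL
  - order 8 (Stapler): customer_id=NULL, no match -> kept with NULL
  - order 9 (Headphones): customer_id=2 -> matches Rosa
All 9 rows appear; 2 have NULL customer.

SQL:
SELECT a.product, b.name AS customer
FROM orders a
LEFT JOIN customers b ON a.customer_id = b.id

Result:
product    | customer
-----------+---------
Webcam     | Rosa    
Lamp       | Iris    
Mouse      | Carol   
Chair      | Rosa    
Charger    | Grace   
Cable      | Grace   
Monitor    | NULL    
Stapler    | NULL    
Headphones | Rosa    
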